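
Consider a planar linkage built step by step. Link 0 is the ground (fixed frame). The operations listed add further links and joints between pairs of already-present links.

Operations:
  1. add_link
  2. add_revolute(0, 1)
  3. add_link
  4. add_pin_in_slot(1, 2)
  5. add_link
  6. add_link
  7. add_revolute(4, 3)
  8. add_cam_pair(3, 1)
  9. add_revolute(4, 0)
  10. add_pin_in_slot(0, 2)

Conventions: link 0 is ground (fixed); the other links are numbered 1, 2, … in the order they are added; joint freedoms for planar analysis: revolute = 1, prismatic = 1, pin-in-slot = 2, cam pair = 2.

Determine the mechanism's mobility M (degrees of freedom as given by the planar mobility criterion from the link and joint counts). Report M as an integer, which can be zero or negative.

ground; <1,0,0>
#1 <2,0,0>
R:0↔1 J1 <2,1,0>
#2 <3,1,0>
PS:1↔2 J2 <3,1,1>
#3 <4,1,1>
#4 <5,1,1>
R:4↔3 J1 <5,2,1>
C:3↔1 J2 <5,2,2>
R:4↔0 J1 <5,3,2>
PS:0↔2 J2 <5,3,3>
3×4 − 2×3 − 1×3 = 3

M = 3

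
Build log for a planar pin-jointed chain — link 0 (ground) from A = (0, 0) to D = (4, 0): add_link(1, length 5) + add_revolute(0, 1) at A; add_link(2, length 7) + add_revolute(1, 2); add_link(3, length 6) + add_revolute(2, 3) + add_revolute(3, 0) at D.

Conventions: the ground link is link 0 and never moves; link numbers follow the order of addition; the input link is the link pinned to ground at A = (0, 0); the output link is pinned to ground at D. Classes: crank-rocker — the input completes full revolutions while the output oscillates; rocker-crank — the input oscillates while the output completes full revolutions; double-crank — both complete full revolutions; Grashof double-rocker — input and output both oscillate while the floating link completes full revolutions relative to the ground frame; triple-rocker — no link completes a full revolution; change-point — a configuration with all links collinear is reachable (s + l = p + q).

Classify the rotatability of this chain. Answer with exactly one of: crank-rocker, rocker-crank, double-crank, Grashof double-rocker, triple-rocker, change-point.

lengths: ground=4, input=5, coupler=7, output=6
sorted: s=4 (shortest), l=7 (longest), p+q=11
s + l = 11 vs p + q = 11
s + l = p + q → change-point (collinear configuration reachable)

change-point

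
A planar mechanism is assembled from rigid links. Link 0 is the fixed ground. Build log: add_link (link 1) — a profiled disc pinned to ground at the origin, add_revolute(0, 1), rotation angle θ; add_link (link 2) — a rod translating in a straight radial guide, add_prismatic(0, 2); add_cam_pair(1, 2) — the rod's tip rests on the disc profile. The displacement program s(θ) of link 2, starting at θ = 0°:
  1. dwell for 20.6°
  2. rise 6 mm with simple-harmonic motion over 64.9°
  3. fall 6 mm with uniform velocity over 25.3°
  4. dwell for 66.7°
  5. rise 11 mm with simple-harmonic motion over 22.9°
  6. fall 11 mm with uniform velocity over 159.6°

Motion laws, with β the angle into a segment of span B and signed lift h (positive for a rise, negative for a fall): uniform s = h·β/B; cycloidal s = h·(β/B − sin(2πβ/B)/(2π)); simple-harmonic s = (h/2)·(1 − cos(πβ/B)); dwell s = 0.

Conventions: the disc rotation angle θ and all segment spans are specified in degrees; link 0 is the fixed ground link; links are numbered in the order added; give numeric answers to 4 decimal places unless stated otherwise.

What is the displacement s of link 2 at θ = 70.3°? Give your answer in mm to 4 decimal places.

seg 1 [0°–20.6°] dwell: s stays 0.0000
seg 2 [20.6°–85.5°] simple-harmonic, h=6: θ=70.3° here. β=49.7, B=64.9. 6/2·(1 − cos(π·0.7658)) = 5.2239 → s = 5.2239

5.2239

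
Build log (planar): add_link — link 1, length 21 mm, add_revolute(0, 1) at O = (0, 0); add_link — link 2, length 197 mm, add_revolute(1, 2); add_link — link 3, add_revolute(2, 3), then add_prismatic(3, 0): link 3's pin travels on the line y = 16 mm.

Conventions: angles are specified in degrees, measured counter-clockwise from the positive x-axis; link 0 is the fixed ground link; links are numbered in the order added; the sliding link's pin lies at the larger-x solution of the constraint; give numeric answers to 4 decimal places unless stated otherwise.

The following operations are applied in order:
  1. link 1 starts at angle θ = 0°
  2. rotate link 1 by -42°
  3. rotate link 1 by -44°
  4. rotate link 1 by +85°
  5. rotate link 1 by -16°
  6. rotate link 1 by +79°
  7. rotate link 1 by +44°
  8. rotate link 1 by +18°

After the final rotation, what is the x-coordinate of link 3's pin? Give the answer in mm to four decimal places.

geometry: r = 21 mm, L = 197 mm, e = 16 mm; θ starts at 0°
rotate link 1 by -42°: θ ← 0° -42° = -42°
rotate link 1 by -44°: θ ← -42° -44° = -86°
rotate link 1 by +85°: θ ← -86° +85° = -1°
rotate link 1 by -16°: θ ← -1° -16° = -17°
rotate link 1 by +79°: θ ← -17° +79° = 62°
rotate link 1 by +44°: θ ← 62° +44° = 106°
rotate link 1 by +18°: θ ← 106° +18° = 124°
crank pin P = (r cos θ, r sin θ) = (-11.743051, 17.409789)
h = r sin θ − e = 17.409789 − 16 = 1.409789
x = r cos θ + √(L² − h²) = -11.743051 + 196.994956 = 185.251905

185.2519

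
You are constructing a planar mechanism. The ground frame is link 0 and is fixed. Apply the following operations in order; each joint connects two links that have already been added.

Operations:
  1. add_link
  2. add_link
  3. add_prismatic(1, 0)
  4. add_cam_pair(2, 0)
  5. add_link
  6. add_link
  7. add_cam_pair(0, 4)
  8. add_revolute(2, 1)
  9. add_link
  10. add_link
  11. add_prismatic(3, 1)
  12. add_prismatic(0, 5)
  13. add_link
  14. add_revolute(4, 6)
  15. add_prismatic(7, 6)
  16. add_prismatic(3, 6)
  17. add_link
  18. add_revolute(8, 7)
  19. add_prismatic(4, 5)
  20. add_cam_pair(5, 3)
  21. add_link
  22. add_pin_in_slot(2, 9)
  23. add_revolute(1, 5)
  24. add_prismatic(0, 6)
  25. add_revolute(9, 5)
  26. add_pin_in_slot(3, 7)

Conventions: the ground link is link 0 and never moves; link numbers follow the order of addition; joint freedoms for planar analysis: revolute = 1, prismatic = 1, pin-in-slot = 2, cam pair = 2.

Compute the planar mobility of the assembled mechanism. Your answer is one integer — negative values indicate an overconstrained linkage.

L=1 J1=0 J2=0
add link → L=2 J1=0 J2=0
add link → L=3 J1=0 J2=0
P@1,0 dof=1 J1 → L=3 J1=1 J2=0
C@2,0 dof=2 J2 → L=3 J1=1 J2=1
add link → L=4 J1=1 J2=1
add link → L=5 J1=1 J2=1
C@0,4 dof=2 J2 → L=5 J1=1 J2=2
R@2,1 dof=1 J1 → L=5 J1=2 J2=2
add link → L=6 J1=2 J2=2
add link → L=7 J1=2 J2=2
P@3,1 dof=1 J1 → L=7 J1=3 J2=2
P@0,5 dof=1 J1 → L=7 J1=4 J2=2
add link → L=8 J1=4 J2=2
R@4,6 dof=1 J1 → L=8 J1=5 J2=2
P@7,6 dof=1 J1 → L=8 J1=6 J2=2
P@3,6 dof=1 J1 → L=8 J1=7 J2=2
add link → L=9 J1=7 J2=2
R@8,7 dof=1 J1 → L=9 J1=8 J2=2
P@4,5 dof=1 J1 → L=9 J1=9 J2=2
C@5,3 dof=2 J2 → L=9 J1=9 J2=3
add link → L=10 J1=9 J2=3
PS@2,9 dof=2 J2 → L=10 J1=9 J2=4
R@1,5 dof=1 J1 → L=10 J1=10 J2=4
P@0,6 dof=1 J1 → L=10 J1=11 J2=4
R@9,5 dof=1 J1 → L=10 J1=12 J2=4
PS@3,7 dof=2 J2 → L=10 J1=12 J2=5
M=3(L−1)−2J1−J2=3·9−2·12−5=-2

M = -2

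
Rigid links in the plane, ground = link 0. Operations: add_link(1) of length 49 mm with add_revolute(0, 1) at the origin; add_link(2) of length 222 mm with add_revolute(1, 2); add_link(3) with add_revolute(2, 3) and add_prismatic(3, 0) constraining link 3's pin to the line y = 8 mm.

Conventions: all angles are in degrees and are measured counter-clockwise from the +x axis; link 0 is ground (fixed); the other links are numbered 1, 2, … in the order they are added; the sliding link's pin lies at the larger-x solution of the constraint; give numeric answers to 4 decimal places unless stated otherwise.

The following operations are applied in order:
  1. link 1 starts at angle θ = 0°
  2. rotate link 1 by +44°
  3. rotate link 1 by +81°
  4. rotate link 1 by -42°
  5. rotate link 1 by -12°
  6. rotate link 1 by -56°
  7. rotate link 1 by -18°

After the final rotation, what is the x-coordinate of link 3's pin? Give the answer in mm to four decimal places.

geometry: r = 49 mm, L = 222 mm, e = 8 mm; θ starts at 0°
rotate link 1 by +44°: θ ← 0° +44° = 44°
rotate link 1 by +81°: θ ← 44° +81° = 125°
rotate link 1 by -42°: θ ← 125° -42° = 83°
rotate link 1 by -12°: θ ← 83° -12° = 71°
rotate link 1 by -56°: θ ← 71° -56° = 15°
rotate link 1 by -18°: θ ← 15° -18° = -3°
crank pin P = (r cos θ, r sin θ) = (48.932847, -2.564462)
h = r sin θ − e = -2.564462 − 8 = -10.564462
x = r cos θ + √(L² − h²) = 48.932847 + 221.748488 = 270.681336

270.6813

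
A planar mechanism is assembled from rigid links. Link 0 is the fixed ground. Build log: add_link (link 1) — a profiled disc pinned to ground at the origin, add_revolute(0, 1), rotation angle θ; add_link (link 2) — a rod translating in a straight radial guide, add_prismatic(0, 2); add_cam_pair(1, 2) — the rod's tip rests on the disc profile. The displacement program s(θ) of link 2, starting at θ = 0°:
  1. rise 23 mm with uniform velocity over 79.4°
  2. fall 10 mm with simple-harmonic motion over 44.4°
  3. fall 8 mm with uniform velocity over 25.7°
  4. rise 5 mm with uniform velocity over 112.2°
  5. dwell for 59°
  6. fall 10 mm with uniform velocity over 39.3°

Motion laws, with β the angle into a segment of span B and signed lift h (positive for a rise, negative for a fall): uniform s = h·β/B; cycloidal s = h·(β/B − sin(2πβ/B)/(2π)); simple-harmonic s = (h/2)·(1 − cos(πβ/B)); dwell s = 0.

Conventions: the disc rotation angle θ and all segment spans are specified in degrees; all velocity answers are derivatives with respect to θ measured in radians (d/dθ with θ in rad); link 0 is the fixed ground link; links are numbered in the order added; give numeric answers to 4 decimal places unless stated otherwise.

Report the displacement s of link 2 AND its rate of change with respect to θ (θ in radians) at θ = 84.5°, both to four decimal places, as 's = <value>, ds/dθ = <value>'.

seg 1 [0°–79.4°] uniform, h=23: full span → s += 23 → s = 23.0000
seg 2 [79.4°–123.8°] simple-harmonic, h=-10: θ=84.5° here. β=5.1, B=44.4. -10/2·(1 − cos(π·0.1149)) = -0.3220 → s = 22.6780
velocity in seg [79.4°–123.8°] (simple-harmonic), θ in radians: β = 5.1° = 0.0890 rad, B = 44.4° = 0.7749 rad; ds/dθ = (πh/(2B)) sin(πβ/B) = (π·(-10)/(2·0.7749)) sin(π·0.1149) = -7.156980 mm/rad

s = 22.6780, ds/dθ = -7.1570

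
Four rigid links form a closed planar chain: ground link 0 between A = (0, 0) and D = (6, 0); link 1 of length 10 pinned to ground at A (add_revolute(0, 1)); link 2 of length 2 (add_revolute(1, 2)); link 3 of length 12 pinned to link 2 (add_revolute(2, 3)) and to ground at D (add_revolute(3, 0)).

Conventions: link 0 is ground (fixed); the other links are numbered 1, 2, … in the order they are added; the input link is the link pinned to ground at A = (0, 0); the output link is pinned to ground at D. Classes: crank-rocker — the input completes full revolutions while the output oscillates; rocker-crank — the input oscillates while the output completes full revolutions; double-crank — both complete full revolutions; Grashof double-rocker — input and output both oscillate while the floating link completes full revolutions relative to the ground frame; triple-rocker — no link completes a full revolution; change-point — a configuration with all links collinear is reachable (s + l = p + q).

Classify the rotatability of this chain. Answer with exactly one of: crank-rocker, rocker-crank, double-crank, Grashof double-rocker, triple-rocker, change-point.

lengths: ground=6, input=10, coupler=2, output=12
sorted: s=2 (shortest), l=12 (longest), p+q=16
s + l = 14 vs p + q = 16
s + l < p + q (Grashof) with shortest = coupler link → Grashof double-rocker

Grashof double-rocker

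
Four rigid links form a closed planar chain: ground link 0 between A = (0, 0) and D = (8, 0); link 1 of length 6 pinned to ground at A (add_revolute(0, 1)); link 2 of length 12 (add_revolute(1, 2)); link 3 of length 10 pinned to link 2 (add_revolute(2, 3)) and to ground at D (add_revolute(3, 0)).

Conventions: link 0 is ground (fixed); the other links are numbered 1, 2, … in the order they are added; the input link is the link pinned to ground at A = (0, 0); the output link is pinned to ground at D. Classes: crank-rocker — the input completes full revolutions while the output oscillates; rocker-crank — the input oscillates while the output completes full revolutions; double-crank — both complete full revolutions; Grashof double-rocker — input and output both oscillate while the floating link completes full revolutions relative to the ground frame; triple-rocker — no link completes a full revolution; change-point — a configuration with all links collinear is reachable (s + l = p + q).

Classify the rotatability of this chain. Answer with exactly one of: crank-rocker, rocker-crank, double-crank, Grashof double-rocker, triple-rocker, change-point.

lengths: ground=8, input=6, coupler=12, output=10
sorted: s=6 (shortest), l=12 (longest), p+q=18
s + l = 18 vs p + q = 18
s + l = p + q → change-point (collinear configuration reachable)

change-point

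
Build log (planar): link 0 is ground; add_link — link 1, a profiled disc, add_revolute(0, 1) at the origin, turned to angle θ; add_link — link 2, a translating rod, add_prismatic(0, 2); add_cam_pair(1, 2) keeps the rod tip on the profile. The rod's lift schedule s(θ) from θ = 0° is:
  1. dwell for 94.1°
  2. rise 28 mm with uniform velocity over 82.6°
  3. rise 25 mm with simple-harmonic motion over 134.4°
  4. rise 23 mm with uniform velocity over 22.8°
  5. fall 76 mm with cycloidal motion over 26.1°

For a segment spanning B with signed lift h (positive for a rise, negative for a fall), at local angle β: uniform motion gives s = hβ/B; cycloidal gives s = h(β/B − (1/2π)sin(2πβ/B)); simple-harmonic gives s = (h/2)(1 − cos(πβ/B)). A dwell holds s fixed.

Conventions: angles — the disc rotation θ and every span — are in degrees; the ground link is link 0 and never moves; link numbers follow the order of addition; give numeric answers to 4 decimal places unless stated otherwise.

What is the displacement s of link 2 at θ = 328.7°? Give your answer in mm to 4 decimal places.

seg 1 [0°–94.1°] dwell: s stays 0.0000
seg 2 [94.1°–176.7°] uniform, h=28: full span → s += 28 → s = 28.0000
seg 3 [176.7°–311.1°] simple-harmonic, h=25: full span → s += 25 → s = 53.0000
seg 4 [311.1°–333.9°] uniform, h=23: θ=328.7° here. β=17.6, B=22.8. 23·17.6/22.8 = 17.7544 → s = 70.7544

70.7544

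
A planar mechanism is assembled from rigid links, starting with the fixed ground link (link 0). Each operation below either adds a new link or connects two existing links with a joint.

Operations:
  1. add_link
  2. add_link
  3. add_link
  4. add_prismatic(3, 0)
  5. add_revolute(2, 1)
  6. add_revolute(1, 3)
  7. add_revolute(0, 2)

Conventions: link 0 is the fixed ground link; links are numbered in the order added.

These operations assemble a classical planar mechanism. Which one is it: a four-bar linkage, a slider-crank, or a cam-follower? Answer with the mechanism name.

links: 4 (incl. ground); joints: 3 revolute, 1 prismatic, 0 higher (cam) pair, forming one closed loop
4 links, 3 revolutes + 1 prismatic in one loop → slider-crank

slider-crank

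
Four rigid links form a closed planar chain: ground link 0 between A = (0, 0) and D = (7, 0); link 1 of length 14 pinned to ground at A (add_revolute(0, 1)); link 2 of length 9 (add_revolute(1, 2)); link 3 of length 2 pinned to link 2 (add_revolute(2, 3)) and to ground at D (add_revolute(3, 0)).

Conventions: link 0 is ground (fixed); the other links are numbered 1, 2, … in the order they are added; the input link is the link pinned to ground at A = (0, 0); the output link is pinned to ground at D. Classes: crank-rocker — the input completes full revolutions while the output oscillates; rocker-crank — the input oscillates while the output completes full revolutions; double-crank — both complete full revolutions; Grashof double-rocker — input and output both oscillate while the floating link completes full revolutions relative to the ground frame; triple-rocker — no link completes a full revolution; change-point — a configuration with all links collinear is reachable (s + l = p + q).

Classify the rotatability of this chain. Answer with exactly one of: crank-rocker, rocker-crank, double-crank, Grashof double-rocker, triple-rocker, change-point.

lengths: ground=7, input=14, coupler=9, output=2
sorted: s=2 (shortest), l=14 (longest), p+q=16
s + l = 16 vs p + q = 16
s + l = p + q → change-point (collinear configuration reachable)

change-point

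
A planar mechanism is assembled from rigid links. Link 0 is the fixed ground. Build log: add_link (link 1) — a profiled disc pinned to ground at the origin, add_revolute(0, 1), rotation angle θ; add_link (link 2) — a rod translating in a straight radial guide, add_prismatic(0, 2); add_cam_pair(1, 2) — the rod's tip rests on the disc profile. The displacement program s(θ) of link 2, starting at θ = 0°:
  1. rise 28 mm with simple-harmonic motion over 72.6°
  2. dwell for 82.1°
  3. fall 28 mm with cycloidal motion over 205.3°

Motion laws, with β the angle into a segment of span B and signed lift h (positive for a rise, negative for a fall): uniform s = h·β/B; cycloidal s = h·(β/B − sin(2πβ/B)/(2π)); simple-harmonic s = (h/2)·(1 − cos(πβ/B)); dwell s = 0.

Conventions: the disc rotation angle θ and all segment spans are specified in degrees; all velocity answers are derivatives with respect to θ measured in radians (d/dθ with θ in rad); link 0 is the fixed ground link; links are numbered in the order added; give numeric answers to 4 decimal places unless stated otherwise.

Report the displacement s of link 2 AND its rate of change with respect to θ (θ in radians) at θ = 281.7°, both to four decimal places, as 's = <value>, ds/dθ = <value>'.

seg 1 [0°–72.6°] simple-harmonic, h=28: full span → s += 28 → s = 28.0000
seg 2 [72.6°–154.7°] dwell: s stays 28.0000
seg 3 [154.7°–360°] cycloidal, h=-28: θ=281.7° here. β=127, B=205.3. -28·(0.6186 − sin(2π·0.6186)/(2π)) = -20.3430 → s = 7.6570
velocity in seg [154.7°–360°] (cycloidal), θ in radians: β = 127° = 2.2166 rad, B = 205.3° = 3.5832 rad; ds/dθ = (h/B)(1 − cos(2πβ/B)) = ((-28)/3.5832)(1 − cos(2π·0.6186)) = -13.557334 mm/rad

s = 7.6570, ds/dθ = -13.5573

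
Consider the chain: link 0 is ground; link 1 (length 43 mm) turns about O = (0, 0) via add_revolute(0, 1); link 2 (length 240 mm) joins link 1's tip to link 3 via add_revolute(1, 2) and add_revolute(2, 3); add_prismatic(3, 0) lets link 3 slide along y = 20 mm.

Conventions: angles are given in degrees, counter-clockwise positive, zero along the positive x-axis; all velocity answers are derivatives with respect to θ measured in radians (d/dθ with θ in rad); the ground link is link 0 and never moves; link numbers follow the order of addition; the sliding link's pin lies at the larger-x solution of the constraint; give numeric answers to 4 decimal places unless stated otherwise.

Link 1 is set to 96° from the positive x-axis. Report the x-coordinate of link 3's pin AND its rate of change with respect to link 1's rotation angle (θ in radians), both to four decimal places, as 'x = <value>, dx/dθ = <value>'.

geometry: r = 43 mm, L = 240 mm, e = 20 mm
crank pin P = (r cos θ, r sin θ) = (-4.494724, 42.764442)
h = r sin θ − e = 42.764442 − 20 = 22.764442
x = r cos θ + √(L² − h²) = -4.494724 + 238.917936 = 234.423212
dx/dθ = −r sin θ − h·r cos θ/√(L² − h²) (θ in radians; h = 22.764442) = -42.336178

x = 234.4232, dx/dθ = -42.3362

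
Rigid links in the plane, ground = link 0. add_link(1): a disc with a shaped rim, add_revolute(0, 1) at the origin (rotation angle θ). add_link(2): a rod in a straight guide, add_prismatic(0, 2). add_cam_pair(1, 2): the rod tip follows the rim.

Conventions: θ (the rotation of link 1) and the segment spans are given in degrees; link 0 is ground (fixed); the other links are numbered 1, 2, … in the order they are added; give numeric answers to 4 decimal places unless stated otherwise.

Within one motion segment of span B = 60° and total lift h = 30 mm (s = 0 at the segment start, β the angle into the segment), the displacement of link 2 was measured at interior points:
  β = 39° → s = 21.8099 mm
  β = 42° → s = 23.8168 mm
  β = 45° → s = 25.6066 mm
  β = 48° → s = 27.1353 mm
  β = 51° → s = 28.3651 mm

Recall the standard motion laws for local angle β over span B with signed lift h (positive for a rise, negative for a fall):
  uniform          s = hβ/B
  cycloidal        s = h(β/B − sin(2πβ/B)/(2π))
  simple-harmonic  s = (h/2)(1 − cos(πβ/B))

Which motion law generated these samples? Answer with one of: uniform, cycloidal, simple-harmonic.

candidates at β/B = r: uniform s = h·r (linear in β); cycloidal s = h·(r − sin(2πr)/(2π)); simple-harmonic s = (h/2)(1 − cos(πr))
β=39°: printed 21.8099 | uniform 19.5000, cycloidal 23.3628, simple-harmonic 21.8099
β=42°: printed 23.8168 | uniform 21.0000, cycloidal 25.5410, simple-harmonic 23.8168
β=45°: printed 25.6066 | uniform 22.5000, cycloidal 27.2746, simple-harmonic 25.6066
β=48°: printed 27.1353 | uniform 24.0000, cycloidal 28.5410, simple-harmonic 27.1353
β=51°: printed 28.3651 | uniform 25.5000, cycloidal 29.3628, simple-harmonic 28.3651
only one law matches every sample → simple-harmonic

simple-harmonic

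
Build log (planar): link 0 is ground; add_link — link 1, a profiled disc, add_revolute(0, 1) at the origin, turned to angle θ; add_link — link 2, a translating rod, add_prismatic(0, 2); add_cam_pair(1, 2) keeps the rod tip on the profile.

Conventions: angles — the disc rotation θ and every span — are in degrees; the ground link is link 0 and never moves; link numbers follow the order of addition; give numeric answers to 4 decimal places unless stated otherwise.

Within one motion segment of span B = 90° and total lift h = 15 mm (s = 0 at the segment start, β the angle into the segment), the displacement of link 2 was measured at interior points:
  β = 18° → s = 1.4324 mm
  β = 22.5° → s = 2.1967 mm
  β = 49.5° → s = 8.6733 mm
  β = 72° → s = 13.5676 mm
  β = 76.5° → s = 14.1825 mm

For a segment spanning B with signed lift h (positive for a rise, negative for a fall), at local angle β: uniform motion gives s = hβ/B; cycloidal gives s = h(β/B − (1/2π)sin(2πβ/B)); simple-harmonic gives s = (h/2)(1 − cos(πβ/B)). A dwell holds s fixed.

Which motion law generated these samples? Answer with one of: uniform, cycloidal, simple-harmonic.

candidates at β/B = r: uniform s = h·r (linear in β); cycloidal s = h·(r − sin(2πr)/(2π)); simple-harmonic s = (h/2)(1 − cos(πr))
β=18°: printed 1.4324 | uniform 3.0000, cycloidal 0.7295, simple-harmonic 1.4324
β=22.5°: printed 2.1967 | uniform 3.7500, cycloidal 1.3627, simple-harmonic 2.1967
β=49.5°: printed 8.6733 | uniform 8.2500, cycloidal 8.9877, simple-harmonic 8.6733
β=72°: printed 13.5676 | uniform 12.0000, cycloidal 14.2705, simple-harmonic 13.5676
β=76.5°: printed 14.1825 | uniform 12.7500, cycloidal 14.6814, simple-harmonic 14.1825
only one law matches every sample → simple-harmonic

simple-harmonic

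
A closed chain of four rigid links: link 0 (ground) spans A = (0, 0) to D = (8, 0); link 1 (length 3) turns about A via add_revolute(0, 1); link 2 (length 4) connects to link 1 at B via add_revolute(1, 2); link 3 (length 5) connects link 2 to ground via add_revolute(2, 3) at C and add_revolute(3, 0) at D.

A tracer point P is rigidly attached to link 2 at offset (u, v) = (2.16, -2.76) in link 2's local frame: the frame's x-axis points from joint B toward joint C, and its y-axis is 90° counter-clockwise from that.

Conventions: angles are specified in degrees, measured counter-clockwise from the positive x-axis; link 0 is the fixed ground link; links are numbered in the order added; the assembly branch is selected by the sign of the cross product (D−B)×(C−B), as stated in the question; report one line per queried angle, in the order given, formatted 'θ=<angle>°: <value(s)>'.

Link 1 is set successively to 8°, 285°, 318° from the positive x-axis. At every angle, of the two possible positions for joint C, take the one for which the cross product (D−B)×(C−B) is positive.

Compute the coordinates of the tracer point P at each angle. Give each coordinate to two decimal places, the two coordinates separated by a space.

A=(0,0), D=(8.00,0)
θ=8°: B = A + 3.00·(cos8°, sin8°) = (2.9708, 0.4175)
θ=8°: |BD| = 5.0465
θ=8°: circle(B,4.00) ∩ circle(D,5.00): a=1.6315, h=3.6521
θ=8°:   candidates: C₊=(4.8989,3.9221) cross=18.430; C₋=(4.2946,-3.3571) cross=-18.430
θ=8°:   branch + wants cross > 0 → take C=(4.8989,3.9221) (cross=18.430)
θ=8°: ex = (C−B)/|BC| = (0.4820,0.8762); ey = (-0.8762,0.4820)
θ=8°: P = B + 2.16·ex + -2.76·ey = (6.4302,0.9796)
θ=285°: B = A + 3.00·(cos285°, sin285°) = (0.7765, -2.8978)
θ=285°: |BD| = 7.7831
θ=285°: circle(B,4.00) ∩ circle(D,5.00): a=3.3134, h=2.2409
θ=285°:   candidates: C₊=(3.0173,0.4156) cross=17.441; C₋=(4.6859,-3.7439) cross=-17.441
θ=285°:   branch + wants cross > 0 → take C=(3.0173,0.4156) (cross=17.441)
θ=285°: ex = (C−B)/|BC| = (0.5602,0.8283); ey = (-0.8283,0.5602)
θ=285°: P = B + 2.16·ex + -2.76·ey = (4.2728,-2.6547)
θ=318°: B = A + 3.00·(cos318°, sin318°) = (2.2294, -2.0074)
θ=318°: |BD| = 6.1098
θ=318°: circle(B,4.00) ∩ circle(D,5.00): a=2.3183, h=3.2596
θ=318°:   candidates: C₊=(3.3481,1.8330) cross=19.916; C₋=(5.4901,-4.3244) cross=-19.916
θ=318°:   branch + wants cross > 0 → take C=(3.3481,1.8330) (cross=19.916)
θ=318°: ex = (C−B)/|BC| = (0.2797,0.9601); ey = (-0.9601,0.2797)
θ=318°: P = B + 2.16·ex + -2.76·ey = (5.4834,-0.7055)

θ=8°: 6.43 0.98
θ=285°: 4.27 -2.65
θ=318°: 5.48 -0.71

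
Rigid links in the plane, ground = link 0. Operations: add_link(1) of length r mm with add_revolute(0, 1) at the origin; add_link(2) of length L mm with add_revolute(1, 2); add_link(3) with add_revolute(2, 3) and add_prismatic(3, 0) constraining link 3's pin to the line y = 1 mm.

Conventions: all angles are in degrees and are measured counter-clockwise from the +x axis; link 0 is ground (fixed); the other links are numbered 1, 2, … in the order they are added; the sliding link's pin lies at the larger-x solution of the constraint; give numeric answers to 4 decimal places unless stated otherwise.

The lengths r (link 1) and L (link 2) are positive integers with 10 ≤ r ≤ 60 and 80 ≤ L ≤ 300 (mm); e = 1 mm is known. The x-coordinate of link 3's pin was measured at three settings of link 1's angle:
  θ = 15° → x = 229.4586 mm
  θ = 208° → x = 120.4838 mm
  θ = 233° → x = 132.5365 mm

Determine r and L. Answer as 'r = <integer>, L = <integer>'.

constraint per measurement: (x − r cos θ)² + (r sin θ − e)² = L²
subtracting the θ₁ and θ₂ equations cancels the r² and L² terms:
r = (x₁² − x₂²) / (2[(x₁cos θ₁ + e sin θ₁) − (x₂cos θ₂ + e sin θ₂)]) = 58.0000 → r = 58
L² = (x₁ − r cos θ₁)² + (r sin θ₁ − e)² = 30275.9875 → L = 174.0000 → L = 174
check at θ₃=233°: x = 132.5365 (printed 132.5365) ✓

r = 58, L = 174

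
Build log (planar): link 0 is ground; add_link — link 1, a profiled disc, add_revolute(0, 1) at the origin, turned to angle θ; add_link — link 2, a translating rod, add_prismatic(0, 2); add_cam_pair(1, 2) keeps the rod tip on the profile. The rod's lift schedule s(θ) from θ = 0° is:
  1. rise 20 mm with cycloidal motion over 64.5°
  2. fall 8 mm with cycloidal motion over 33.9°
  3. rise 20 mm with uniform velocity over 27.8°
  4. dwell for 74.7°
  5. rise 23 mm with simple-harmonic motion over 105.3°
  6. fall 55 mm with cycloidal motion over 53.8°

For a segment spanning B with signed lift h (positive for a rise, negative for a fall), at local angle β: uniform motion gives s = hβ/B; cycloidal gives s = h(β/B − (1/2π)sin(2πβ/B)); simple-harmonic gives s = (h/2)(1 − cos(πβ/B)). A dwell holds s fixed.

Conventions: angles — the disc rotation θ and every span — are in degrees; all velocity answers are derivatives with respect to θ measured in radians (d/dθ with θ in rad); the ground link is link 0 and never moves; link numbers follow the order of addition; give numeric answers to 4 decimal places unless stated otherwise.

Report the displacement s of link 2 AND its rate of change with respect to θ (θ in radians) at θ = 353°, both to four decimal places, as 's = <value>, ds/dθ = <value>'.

seg 1 [0°–64.5°] cycloidal, h=20: full span → s += 20 → s = 20.0000
seg 2 [64.5°–98.4°] cycloidal, h=-8: full span → s += -8 → s = 12.0000
seg 3 [98.4°–126.2°] uniform, h=20: full span → s += 20 → s = 32.0000
seg 4 [126.2°–200.9°] dwell: s stays 32.0000
seg 5 [200.9°–306.2°] simple-harmonic, h=23: full span → s += 23 → s = 55.0000
seg 6 [306.2°–360°] cycloidal, h=-55: θ=353° here. β=46.8, B=53.8. -55·(0.8699 − sin(2π·0.8699)/(2π)) = -54.2291 → s = 0.7709
velocity in seg [306.2°–360°] (cycloidal), θ in radians: β = 46.8° = 0.8168 rad, B = 53.8° = 0.9390 rad; ds/dθ = (h/B)(1 − cos(2πβ/B)) = ((-55)/0.9390)(1 − cos(2π·0.8699)) = -18.507189 mm/rad

s = 0.7709, ds/dθ = -18.5072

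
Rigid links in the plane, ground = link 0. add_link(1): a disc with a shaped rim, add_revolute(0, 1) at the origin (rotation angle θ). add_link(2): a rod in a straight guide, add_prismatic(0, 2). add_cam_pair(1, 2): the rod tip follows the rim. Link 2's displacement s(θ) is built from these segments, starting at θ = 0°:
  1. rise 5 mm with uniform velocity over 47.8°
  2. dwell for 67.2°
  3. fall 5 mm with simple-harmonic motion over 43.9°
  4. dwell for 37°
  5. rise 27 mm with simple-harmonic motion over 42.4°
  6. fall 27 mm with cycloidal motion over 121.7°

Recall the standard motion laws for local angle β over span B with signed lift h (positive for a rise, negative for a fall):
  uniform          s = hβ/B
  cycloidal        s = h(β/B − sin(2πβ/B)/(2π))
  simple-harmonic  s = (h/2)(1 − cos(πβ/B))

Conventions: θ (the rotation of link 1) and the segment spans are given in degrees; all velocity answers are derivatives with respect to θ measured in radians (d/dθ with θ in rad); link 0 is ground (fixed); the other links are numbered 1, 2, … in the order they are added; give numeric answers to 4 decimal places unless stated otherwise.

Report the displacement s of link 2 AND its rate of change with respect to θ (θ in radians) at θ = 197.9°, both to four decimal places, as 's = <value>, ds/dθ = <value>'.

segment 1 (0° to 47.8°, uniform, h = 5) is passed completely: s = 0.0000 + (5) = 5.0000
segment 2 (47.8° to 115°, dwell): s unchanged at 5.0000
segment 3 (115° to 158.9°, simple-harmonic, h = -5) is passed completely: s = 5.0000 + (-5) = 0.0000
segment 4 (158.9° to 195.9°, dwell): s unchanged at 0.0000
θ = 197.9° falls in segment 5 (195.9° to 238.3°, simple-harmonic, h = 27): β = 197.9 − 195.9 = 2°, B = 42.4°; Δs = 27/2·(1 − cos(π·0.0472)) = 0.1480; s = 0.0000 + 0.1480 = 0.1480
velocity in seg [195.9°–238.3°] (simple-harmonic), θ in radians: β = 2° = 0.0349 rad, B = 42.4° = 0.7400 rad; ds/dθ = (πh/(2B)) sin(πβ/B) = (π·27/(2·0.7400)) sin(π·0.0472) = 8.461820 mm/rad

s = 0.1480, ds/dθ = 8.4618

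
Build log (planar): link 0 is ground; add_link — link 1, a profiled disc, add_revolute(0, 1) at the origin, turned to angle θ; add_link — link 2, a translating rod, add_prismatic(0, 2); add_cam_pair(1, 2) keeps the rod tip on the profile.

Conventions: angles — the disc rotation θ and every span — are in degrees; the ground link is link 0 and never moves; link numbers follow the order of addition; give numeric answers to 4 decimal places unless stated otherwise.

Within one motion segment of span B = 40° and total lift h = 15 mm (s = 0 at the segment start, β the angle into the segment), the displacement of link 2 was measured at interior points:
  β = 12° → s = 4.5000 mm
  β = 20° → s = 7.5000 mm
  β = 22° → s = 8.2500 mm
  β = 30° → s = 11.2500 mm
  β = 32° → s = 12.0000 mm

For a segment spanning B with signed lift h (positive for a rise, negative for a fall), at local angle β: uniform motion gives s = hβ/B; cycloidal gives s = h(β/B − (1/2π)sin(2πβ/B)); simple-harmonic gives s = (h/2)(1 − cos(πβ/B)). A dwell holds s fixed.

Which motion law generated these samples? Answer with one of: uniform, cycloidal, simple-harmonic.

candidates at β/B = r: uniform s = h·r (linear in β); cycloidal s = h·(r − sin(2πr)/(2π)); simple-harmonic s = (h/2)(1 − cos(πr))
β=12°: printed 4.5000 | uniform 4.5000, cycloidal 2.2295, simple-harmonic 3.0916
β=20°: printed 7.5000 | uniform 7.5000, cycloidal 7.5000, simple-harmonic 7.5000
β=22°: printed 8.2500 | uniform 8.2500, cycloidal 8.9877, simple-harmonic 8.6733
β=30°: printed 11.2500 | uniform 11.2500, cycloidal 13.6373, simple-harmonic 12.8033
β=32°: printed 12.0000 | uniform 12.0000, cycloidal 14.2705, simple-harmonic 13.5676
only one law matches every sample → uniform

uniform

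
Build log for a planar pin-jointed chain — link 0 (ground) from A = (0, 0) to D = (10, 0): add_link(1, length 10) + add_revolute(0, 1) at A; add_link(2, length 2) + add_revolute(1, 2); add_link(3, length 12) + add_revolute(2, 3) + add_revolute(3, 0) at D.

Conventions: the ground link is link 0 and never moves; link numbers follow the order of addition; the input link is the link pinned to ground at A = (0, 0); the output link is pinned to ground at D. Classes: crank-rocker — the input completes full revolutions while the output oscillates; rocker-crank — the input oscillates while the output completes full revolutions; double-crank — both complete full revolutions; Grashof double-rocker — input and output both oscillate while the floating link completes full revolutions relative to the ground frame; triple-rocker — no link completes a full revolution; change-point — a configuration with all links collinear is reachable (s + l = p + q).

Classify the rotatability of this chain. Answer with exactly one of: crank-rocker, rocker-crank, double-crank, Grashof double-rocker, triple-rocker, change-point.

lengths: ground=10, input=10, coupler=2, output=12
sorted: s=2 (shortest), l=12 (longest), p+q=20
s + l = 14 vs p + q = 20
s + l < p + q (Grashof) with shortest = coupler link → Grashof double-rocker

Grashof double-rocker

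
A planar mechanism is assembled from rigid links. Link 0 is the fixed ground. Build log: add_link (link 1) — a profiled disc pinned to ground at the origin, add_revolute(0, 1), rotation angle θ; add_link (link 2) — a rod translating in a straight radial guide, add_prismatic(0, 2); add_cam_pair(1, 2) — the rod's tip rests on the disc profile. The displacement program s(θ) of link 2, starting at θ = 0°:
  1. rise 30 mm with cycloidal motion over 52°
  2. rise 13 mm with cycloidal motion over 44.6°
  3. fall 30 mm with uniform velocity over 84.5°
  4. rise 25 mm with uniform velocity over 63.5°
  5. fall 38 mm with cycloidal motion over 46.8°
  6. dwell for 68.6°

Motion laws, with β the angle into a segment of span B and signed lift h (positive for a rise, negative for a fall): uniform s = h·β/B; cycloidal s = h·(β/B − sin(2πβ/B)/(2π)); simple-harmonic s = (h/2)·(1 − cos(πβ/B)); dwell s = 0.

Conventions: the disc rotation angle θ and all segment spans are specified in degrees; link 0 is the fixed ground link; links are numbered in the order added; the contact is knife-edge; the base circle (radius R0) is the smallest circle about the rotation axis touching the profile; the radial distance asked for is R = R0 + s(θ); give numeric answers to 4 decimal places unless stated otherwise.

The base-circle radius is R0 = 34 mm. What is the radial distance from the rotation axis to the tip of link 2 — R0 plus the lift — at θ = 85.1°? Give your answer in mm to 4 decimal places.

seg 1 [0°–52°] cycloidal, h=30: full span → s += 30 → s = 30.0000
seg 2 [52°–96.6°] cycloidal, h=13: θ=85.1° here. β=33.1, B=44.6. 13·(0.7422 − sin(2π·0.7422)/(2π)) = 11.7145 → s = 41.7145
R = R0 + s = 34 + 41.7145 = 75.7145

75.7145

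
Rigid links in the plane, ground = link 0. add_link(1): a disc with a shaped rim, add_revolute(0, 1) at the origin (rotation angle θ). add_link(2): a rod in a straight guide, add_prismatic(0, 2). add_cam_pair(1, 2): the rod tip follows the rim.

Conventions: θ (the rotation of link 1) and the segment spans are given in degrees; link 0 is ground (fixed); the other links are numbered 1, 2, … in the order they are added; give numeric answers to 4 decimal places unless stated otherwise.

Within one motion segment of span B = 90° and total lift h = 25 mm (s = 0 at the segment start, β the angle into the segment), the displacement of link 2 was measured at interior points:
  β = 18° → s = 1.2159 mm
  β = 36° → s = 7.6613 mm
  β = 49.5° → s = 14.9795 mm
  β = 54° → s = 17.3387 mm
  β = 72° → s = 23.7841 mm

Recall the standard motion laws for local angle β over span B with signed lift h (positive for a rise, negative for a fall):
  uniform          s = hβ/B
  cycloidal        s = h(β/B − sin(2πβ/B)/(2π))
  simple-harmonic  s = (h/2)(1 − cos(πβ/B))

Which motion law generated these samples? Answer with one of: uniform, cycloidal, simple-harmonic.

candidates at β/B = r: uniform s = h·r (linear in β); cycloidal s = h·(r − sin(2πr)/(2π)); simple-harmonic s = (h/2)(1 − cos(πr))
β=18°: printed 1.2159 | uniform 5.0000, cycloidal 1.2159, simple-harmonic 2.3873
β=36°: printed 7.6613 | uniform 10.0000, cycloidal 7.6613, simple-harmonic 8.6373
β=49.5°: printed 14.9795 | uniform 13.7500, cycloidal 14.9795, simple-harmonic 14.4554
β=54°: printed 17.3387 | uniform 15.0000, cycloidal 17.3387, simple-harmonic 16.3627
β=72°: printed 23.7841 | uniform 20.0000, cycloidal 23.7841, simple-harmonic 22.6127
only one law matches every sample → cycloidal

cycloidal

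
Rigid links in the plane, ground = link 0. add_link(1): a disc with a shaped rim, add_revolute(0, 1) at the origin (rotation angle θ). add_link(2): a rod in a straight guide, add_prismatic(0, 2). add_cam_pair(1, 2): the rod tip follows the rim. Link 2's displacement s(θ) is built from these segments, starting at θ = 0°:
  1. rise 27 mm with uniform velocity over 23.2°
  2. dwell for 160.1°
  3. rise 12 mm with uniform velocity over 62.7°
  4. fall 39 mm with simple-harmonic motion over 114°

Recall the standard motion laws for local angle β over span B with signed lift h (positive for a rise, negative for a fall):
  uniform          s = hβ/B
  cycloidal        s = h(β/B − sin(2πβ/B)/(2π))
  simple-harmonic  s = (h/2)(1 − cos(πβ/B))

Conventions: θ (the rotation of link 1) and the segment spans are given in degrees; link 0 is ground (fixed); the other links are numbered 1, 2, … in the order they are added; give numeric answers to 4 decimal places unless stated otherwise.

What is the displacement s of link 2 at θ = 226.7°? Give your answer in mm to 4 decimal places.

segment 1 (0° to 23.2°, uniform, h = 27) is passed completely: s = 0.0000 + (27) = 27.0000
segment 2 (23.2° to 183.3°, dwell): s unchanged at 27.0000
θ = 226.7° falls in segment 3 (183.3° to 246°, uniform, h = 12): β = 226.7 − 183.3 = 43.4°, B = 62.7°; Δs = 12·43.4/62.7 = 8.3062; s = 27.0000 + 8.3062 = 35.3062

35.3062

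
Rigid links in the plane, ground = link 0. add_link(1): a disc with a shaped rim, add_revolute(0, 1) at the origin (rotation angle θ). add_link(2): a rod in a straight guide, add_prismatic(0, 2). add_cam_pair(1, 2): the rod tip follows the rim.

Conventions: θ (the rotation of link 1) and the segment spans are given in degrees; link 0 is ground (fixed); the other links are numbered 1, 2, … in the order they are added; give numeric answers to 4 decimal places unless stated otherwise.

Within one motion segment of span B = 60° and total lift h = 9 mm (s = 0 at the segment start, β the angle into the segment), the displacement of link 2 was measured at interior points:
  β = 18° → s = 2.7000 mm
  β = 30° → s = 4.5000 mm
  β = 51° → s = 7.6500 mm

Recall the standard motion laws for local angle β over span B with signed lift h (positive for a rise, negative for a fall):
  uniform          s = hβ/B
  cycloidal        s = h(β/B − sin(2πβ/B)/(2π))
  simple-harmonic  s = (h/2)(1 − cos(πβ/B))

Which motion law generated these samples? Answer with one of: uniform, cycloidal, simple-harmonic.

candidates at β/B = r: uniform s = h·r (linear in β); cycloidal s = h·(r − sin(2πr)/(2π)); simple-harmonic s = (h/2)(1 − cos(πr))
β=18°: printed 2.7000 | uniform 2.7000, cycloidal 1.3377, simple-harmonic 1.8550
β=30°: printed 4.5000 | uniform 4.5000, cycloidal 4.5000, simple-harmonic 4.5000
β=51°: printed 7.6500 | uniform 7.6500, cycloidal 8.8088, simple-harmonic 8.5095
only one law matches every sample → uniform

uniform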